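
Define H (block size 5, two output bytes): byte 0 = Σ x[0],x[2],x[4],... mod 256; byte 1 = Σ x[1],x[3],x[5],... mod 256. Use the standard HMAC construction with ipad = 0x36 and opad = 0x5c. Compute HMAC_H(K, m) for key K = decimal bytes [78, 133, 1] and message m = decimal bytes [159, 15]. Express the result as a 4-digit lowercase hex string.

Key decimal bytes [78, 133, 1] = 4e 85 01 is 3 bytes ≤ B = 5; zero-pad to 5 bytes: K' = 4e 85 01 00 00.
K' ⊕ ipad = 78 b3 37 36 36.  K' ⊕ opad = 12 d9 5d 5c 5c.
Inner input = (K'⊕ipad) ∥ m = 78 b3 37 36 36 ∥ 9f 0f.
Inner hash: even-index sum = 244 mod 256 = 244; odd-index sum = 392 mod 256 = 136 → f4 88.
Outer input = (K'⊕opad) ∥ inner = 12 d9 5d 5c 5c ∥ f4 88.
Outer hash (tag): even-index sum = 339 mod 256 = 83; odd-index sum = 553 mod 256 = 41 → 53 29.

5329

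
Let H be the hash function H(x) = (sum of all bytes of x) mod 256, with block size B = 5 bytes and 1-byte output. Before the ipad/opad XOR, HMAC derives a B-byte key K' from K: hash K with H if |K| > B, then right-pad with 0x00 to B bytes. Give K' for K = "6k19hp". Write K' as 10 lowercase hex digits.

e300000000

|K| = 6 > B = 5, so first hash the key.
H(K): sum = 54+107+49+57+104+112 = 483; mod 256 = 227 → e3.
Zero-pad H(K) = e3 to 5 bytes: K' = e3 00 00 00 00.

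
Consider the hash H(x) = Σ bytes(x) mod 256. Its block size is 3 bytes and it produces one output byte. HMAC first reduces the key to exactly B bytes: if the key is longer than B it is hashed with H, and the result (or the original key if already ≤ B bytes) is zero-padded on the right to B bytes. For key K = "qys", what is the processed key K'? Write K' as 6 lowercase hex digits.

717973

Key "qys" = 71 79 73 is exactly B = 3 bytes: K' = 71 79 73.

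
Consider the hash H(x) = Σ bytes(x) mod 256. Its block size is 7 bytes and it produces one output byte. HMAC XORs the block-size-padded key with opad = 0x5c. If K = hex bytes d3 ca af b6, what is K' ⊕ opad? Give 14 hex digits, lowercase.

8f96f3ea5c5c5c

Key hex bytes d3 ca af b6 is 4 bytes ≤ B = 7; zero-pad to 7 bytes: K' = d3 ca af b6 00 00 00.
XOR each byte with 0x5c: d3⊕5c=8f, ca⊕5c=96, af⊕5c=f3, b6⊕5c=ea, 00⊕5c=5c, 00⊕5c=5c, 00⊕5c=5c.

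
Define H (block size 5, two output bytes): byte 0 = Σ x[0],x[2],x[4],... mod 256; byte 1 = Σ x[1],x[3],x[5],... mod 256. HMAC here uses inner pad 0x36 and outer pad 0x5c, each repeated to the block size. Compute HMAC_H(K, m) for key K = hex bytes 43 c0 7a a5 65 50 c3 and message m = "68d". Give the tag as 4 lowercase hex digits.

c4bc

Key hex bytes 43 c0 7a a5 65 50 c3 is 7 bytes > B = 5, so hash it first: H(key) = e5 b5, then zero-pad to 5 bytes: K' = e5 b5 00 00 00.
K' ⊕ ipad = d3 83 36 36 36.  K' ⊕ opad = b9 e9 5c 5c 5c.
Inner input = (K'⊕ipad) ∥ m = d3 83 36 36 36 ∥ 36 38 64.
Inner hash: even-index sum = 375 mod 256 = 119; odd-index sum = 339 mod 256 = 83 → 77 53.
Outer input = (K'⊕opad) ∥ inner = b9 e9 5c 5c 5c ∥ 77 53.
Outer hash (tag): even-index sum = 452 mod 256 = 196; odd-index sum = 444 mod 256 = 188 → c4 bc.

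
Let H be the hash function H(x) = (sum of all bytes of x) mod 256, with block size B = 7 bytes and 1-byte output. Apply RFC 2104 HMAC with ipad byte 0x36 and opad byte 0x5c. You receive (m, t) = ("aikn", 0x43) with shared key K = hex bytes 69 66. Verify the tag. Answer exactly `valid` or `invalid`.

invalid

Key hex bytes 69 66 is 2 bytes ≤ B = 7; zero-pad to 7 bytes: K' = 69 66 00 00 00 00 00.
K' ⊕ ipad = 5f 50 36 36 36 36 36; K' ⊕ opad = 35 3a 5c 5c 5c 5c 5c.
Inner hash: sum = 95+80+54+54+54+54+54+97+105+107+110 = 864; mod 256 = 96 → 60.
Outer hash (recomputed tag): sum = 53+58+92+92+92+92+92+96 = 667; mod 256 = 155 → 9b.
Recomputed tag = 9b; claimed = 43 → mismatch.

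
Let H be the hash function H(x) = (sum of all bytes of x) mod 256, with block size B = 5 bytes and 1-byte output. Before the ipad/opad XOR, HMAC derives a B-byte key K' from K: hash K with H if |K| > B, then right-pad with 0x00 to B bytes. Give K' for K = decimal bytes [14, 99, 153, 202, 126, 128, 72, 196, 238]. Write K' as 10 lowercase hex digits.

|K| = 9 > B = 5, so first hash the key.
H(K): sum = 14+99+153+202+126+128+72+196+238 = 1228; mod 256 = 204 → cc.
Zero-pad H(K) = cc to 5 bytes: K' = cc 00 00 00 00.

cc00000000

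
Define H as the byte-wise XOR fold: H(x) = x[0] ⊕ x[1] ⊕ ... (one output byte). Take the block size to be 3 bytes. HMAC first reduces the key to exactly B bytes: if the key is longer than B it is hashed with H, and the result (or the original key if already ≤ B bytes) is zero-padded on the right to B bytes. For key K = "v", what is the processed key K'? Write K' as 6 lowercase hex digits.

Key "v" = 76 is 1 byte ≤ B = 3; zero-pad to 3 bytes: K' = 76 00 00.

760000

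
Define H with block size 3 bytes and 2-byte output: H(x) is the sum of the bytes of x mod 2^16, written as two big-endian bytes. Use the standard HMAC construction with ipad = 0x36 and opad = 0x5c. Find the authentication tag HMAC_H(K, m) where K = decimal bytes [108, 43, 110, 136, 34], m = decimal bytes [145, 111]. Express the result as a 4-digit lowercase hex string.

Key decimal bytes [108, 43, 110, 136, 34] = 6c 2b 6e 88 22 is 5 bytes > B = 3, so hash it first: H(key) = 01 af, then zero-pad to 3 bytes: K' = 01 af 00.
K' ⊕ ipad = 37 99 36.  K' ⊕ opad = 5d f3 5c.
Inner input = (K'⊕ipad) ∥ m = 37 99 36 ∥ 91 6f.
Inner hash: sum = 55+153+54+145+111 = 518 → 02 06.
Outer input = (K'⊕opad) ∥ inner = 5d f3 5c ∥ 02 06.
Outer hash (tag): sum = 93+243+92+2+6 = 436 → 01 b4.

01b4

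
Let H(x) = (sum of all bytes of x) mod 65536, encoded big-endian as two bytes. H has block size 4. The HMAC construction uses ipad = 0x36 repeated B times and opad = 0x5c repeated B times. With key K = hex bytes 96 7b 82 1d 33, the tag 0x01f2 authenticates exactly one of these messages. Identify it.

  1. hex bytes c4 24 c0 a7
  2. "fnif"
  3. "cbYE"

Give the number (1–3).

Key hex bytes 96 7b 82 1d 33 is 5 bytes > B = 4, so hash it first: H(key) = 01 e3, then zero-pad to 4 bytes: K' = 01 e3 00 00.
K' ⊕ ipad = 37 d5 36 36; K' ⊕ opad = 5d bf 5c 5c.
m1: inner = H(37 d5 36 36 c4 24 c0 a7) = 03 c7; tag = H(5d bf 5c 5c 03 c7) = 029e
m2: inner = H(37 d5 36 36 66 6e 69 66) = 03 1b; tag = H(5d bf 5c 5c 03 1b) = 01f2 ← matches
m3: inner = H(37 d5 36 36 63 62 59 45) = 02 db; tag = H(5d bf 5c 5c 02 db) = 02b1

2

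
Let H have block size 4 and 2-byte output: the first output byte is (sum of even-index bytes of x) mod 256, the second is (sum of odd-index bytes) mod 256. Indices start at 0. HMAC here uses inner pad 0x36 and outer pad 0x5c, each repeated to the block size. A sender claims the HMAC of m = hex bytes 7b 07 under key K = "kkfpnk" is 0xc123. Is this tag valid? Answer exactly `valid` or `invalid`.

Key "kkfpnk" = 6b 6b 66 70 6e 6b is 6 bytes > B = 4, so hash it first: H(key) = 3f 46, then zero-pad to 4 bytes: K' = 3f 46 00 00.
K' ⊕ ipad = 09 70 36 36; K' ⊕ opad = 63 1a 5c 5c.
Inner hash: even-index sum = 186 mod 256 = 186; odd-index sum = 173 mod 256 = 173 → ba ad.
Outer hash (recomputed tag): even-index sum = 377 mod 256 = 121; odd-index sum = 291 mod 256 = 35 → 79 23.
Recomputed tag = 7923; claimed = c123 → mismatch.

invalid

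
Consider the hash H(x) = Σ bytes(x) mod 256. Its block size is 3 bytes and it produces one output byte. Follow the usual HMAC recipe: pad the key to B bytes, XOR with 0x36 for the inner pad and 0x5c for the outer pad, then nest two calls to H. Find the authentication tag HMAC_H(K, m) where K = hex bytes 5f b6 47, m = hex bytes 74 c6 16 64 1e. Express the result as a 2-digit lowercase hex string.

34

Key hex bytes 5f b6 47 is exactly B = 3 bytes: K' = 5f b6 47.
K' ⊕ ipad = 69 80 71.  K' ⊕ opad = 03 ea 1b.
Inner input = (K'⊕ipad) ∥ m = 69 80 71 ∥ 74 c6 16 64 1e.
Inner hash: sum = 105+128+113+116+198+22+100+30 = 812; mod 256 = 44 → 2c.
Outer input = (K'⊕opad) ∥ inner = 03 ea 1b ∥ 2c.
Outer hash (tag): sum = 3+234+27+44 = 308; mod 256 = 52 → 34.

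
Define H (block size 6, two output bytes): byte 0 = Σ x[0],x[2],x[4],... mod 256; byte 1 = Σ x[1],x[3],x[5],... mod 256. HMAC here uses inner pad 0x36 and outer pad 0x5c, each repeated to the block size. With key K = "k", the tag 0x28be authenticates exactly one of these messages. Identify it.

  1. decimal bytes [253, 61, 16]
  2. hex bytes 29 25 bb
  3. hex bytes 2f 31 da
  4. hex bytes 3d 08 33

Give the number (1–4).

Key "k" = 6b is 1 byte ≤ B = 6; zero-pad to 6 bytes: K' = 6b 00 00 00 00 00.
K' ⊕ ipad = 5d 36 36 36 36 36; K' ⊕ opad = 37 5c 5c 5c 5c 5c.
m1: inner = H(5d 36 36 36 36 36 fd 3d 10) = d6 df; tag = H(37 5c 5c 5c 5c 5c d6 df) = c5f3
m2: inner = H(5d 36 36 36 36 36 29 25 bb) = ad c7; tag = H(37 5c 5c 5c 5c 5c ad c7) = 9cdb
m3: inner = H(5d 36 36 36 36 36 2f 31 da) = d2 d3; tag = H(37 5c 5c 5c 5c 5c d2 d3) = c1e7
m4: inner = H(5d 36 36 36 36 36 3d 08 33) = 39 aa; tag = H(37 5c 5c 5c 5c 5c 39 aa) = 28be ← matches

4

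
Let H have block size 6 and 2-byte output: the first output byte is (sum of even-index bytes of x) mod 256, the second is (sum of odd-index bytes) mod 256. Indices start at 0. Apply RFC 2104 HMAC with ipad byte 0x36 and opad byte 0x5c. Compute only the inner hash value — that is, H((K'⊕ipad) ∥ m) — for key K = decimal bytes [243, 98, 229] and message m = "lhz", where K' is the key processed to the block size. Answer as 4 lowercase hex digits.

Key decimal bytes [243, 98, 229] = f3 62 e5 is 3 bytes ≤ B = 6; zero-pad to 6 bytes: K' = f3 62 e5 00 00 00.
K' ⊕ ipad = c5 54 d3 36 36 36.
Inner input = c5 54 d3 36 36 36 ∥ 6c 68 7a.
Inner hash: even-index sum = 692 mod 256 = 180; odd-index sum = 296 mod 256 = 40 → b4 28.

b428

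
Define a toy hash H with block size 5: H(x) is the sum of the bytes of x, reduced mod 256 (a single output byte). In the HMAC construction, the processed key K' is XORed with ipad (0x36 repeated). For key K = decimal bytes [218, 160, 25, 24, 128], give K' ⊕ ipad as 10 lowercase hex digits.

ec962f2eb6

Key decimal bytes [218, 160, 25, 24, 128] = da a0 19 18 80 is exactly B = 5 bytes: K' = da a0 19 18 80.
XOR each byte with 0x36: da⊕36=ec, a0⊕36=96, 19⊕36=2f, 18⊕36=2e, 80⊕36=b6.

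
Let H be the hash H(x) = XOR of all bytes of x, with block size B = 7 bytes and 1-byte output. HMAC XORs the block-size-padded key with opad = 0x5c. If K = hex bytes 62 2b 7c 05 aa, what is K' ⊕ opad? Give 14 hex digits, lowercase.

Key hex bytes 62 2b 7c 05 aa is 5 bytes ≤ B = 7; zero-pad to 7 bytes: K' = 62 2b 7c 05 aa 00 00.
XOR each byte with 0x5c: 62⊕5c=3e, 2b⊕5c=77, 7c⊕5c=20, 05⊕5c=59, aa⊕5c=f6, 00⊕5c=5c, 00⊕5c=5c.

3e772059f65c5c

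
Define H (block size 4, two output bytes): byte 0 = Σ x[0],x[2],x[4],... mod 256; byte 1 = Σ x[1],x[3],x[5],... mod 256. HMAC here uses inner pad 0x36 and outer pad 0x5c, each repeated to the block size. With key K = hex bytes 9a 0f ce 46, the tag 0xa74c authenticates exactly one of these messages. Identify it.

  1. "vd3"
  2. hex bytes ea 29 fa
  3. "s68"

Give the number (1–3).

Key hex bytes 9a 0f ce 46 is exactly B = 4 bytes: K' = 9a 0f ce 46.
K' ⊕ ipad = ac 39 f8 70; K' ⊕ opad = c6 53 92 1a.
m1: inner = H(ac 39 f8 70 76 64 33) = 4d 0d; tag = H(c6 53 92 1a 4d 0d) = a57a
m2: inner = H(ac 39 f8 70 ea 29 fa) = 88 d2; tag = H(c6 53 92 1a 88 d2) = e03f
m3: inner = H(ac 39 f8 70 73 36 38) = 4f df; tag = H(c6 53 92 1a 4f df) = a74c ← matches

3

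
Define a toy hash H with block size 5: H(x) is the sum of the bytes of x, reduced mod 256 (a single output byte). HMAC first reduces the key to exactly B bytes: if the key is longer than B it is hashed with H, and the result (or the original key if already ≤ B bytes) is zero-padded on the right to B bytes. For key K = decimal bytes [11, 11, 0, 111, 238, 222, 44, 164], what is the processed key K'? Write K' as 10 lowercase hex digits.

2100000000

|K| = 8 > B = 5, so first hash the key.
H(K): sum = 11+11+0+111+238+222+44+164 = 801; mod 256 = 33 → 21.
Zero-pad H(K) = 21 to 5 bytes: K' = 21 00 00 00 00.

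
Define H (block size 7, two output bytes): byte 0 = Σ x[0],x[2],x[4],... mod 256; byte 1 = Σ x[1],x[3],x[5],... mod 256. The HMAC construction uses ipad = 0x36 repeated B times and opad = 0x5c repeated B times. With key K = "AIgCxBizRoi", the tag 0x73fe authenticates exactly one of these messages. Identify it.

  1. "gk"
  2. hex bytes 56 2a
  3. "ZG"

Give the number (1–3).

3

Key "AIgCxBizRoi" = 41 49 67 43 78 42 69 7a 52 6f 69 is 11 bytes > B = 7, so hash it first: H(key) = 44 b7, then zero-pad to 7 bytes: K' = 44 b7 00 00 00 00 00.
K' ⊕ ipad = 72 81 36 36 36 36 36; K' ⊕ opad = 18 eb 5c 5c 5c 5c 5c.
m1: inner = H(72 81 36 36 36 36 36 67 6b) = 7f 54; tag = H(18 eb 5c 5c 5c 5c 5c 7f 54) = 8022
m2: inner = H(72 81 36 36 36 36 36 56 2a) = 3e 43; tag = H(18 eb 5c 5c 5c 5c 5c 3e 43) = 6fe1
m3: inner = H(72 81 36 36 36 36 36 5a 47) = 5b 47; tag = H(18 eb 5c 5c 5c 5c 5c 5b 47) = 73fe ← matches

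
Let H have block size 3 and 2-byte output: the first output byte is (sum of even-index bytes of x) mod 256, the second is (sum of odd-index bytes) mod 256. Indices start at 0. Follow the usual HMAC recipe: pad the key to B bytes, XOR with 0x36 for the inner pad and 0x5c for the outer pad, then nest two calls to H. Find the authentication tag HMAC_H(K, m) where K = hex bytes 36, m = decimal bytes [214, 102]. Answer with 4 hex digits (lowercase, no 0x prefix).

Key hex bytes 36 is 1 byte ≤ B = 3; zero-pad to 3 bytes: K' = 36 00 00.
K' ⊕ ipad = 00 36 36.  K' ⊕ opad = 6a 5c 5c.
Inner input = (K'⊕ipad) ∥ m = 00 36 36 ∥ d6 66.
Inner hash: even-index sum = 156 mod 256 = 156; odd-index sum = 268 mod 256 = 12 → 9c 0c.
Outer input = (K'⊕opad) ∥ inner = 6a 5c 5c ∥ 9c 0c.
Outer hash (tag): even-index sum = 210 mod 256 = 210; odd-index sum = 248 mod 256 = 248 → d2 f8.

d2f8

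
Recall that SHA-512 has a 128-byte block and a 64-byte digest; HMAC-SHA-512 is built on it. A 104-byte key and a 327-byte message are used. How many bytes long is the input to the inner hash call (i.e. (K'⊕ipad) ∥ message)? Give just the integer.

455

Key is 104 ≤ 128 bytes, zero-padded: |K'| = 128.
Inner input = (K'⊕ipad) ∥ m → 128 + 327 = 455 bytes.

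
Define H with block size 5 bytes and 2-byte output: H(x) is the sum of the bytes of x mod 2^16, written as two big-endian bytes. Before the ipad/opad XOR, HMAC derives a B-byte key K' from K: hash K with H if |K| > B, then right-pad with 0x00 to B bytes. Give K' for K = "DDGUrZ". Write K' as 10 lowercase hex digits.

01f0000000

|K| = 6 > B = 5, so first hash the key.
H(K): sum = 68+68+71+85+114+90 = 496 → 01 f0.
Zero-pad H(K) = 01 f0 to 5 bytes: K' = 01 f0 00 00 00.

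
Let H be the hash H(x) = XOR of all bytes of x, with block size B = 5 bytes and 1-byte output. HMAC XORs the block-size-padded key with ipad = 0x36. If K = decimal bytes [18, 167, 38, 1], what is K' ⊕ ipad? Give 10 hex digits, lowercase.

Key decimal bytes [18, 167, 38, 1] = 12 a7 26 01 is 4 bytes ≤ B = 5; zero-pad to 5 bytes: K' = 12 a7 26 01 00.
XOR each byte with 0x36: 12⊕36=24, a7⊕36=91, 26⊕36=10, 01⊕36=37, 00⊕36=36.

2491103736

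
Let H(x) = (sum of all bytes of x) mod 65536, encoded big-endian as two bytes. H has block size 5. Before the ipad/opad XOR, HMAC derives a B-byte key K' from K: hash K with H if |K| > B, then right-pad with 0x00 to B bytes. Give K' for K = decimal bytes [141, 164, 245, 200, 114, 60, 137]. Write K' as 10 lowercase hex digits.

0425000000

|K| = 7 > B = 5, so first hash the key.
H(K): sum = 141+164+245+200+114+60+137 = 1061 → 04 25.
Zero-pad H(K) = 04 25 to 5 bytes: K' = 04 25 00 00 00.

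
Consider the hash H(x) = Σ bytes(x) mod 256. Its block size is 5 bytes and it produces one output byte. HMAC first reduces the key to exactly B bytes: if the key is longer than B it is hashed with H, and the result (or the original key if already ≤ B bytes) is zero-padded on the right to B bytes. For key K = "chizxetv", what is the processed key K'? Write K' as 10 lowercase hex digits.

7500000000

|K| = 8 > B = 5, so first hash the key.
H(K): sum = 99+104+105+122+120+101+116+118 = 885; mod 256 = 117 → 75.
Zero-pad H(K) = 75 to 5 bytes: K' = 75 00 00 00 00.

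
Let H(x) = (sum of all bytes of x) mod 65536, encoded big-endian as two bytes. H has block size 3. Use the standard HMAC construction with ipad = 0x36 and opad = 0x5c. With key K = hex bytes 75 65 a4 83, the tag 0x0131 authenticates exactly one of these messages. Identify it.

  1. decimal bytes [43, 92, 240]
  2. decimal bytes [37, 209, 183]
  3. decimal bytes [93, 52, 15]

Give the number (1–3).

1

Key hex bytes 75 65 a4 83 is 4 bytes > B = 3, so hash it first: H(key) = 02 01, then zero-pad to 3 bytes: K' = 02 01 00.
K' ⊕ ipad = 34 37 36; K' ⊕ opad = 5e 5d 5c.
m1: inner = H(34 37 36 2b 5c f0) = 02 18; tag = H(5e 5d 5c 02 18) = 0131 ← matches
m2: inner = H(34 37 36 25 d1 b7) = 02 4e; tag = H(5e 5d 5c 02 4e) = 0167
m3: inner = H(34 37 36 5d 34 0f) = 01 41; tag = H(5e 5d 5c 01 41) = 0159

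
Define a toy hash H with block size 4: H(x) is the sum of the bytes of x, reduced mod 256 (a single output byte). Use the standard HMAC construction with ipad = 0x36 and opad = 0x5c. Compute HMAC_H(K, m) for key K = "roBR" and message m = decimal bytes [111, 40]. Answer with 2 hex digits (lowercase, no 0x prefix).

99

Key "roBR" = 72 6f 42 52 is exactly B = 4 bytes: K' = 72 6f 42 52.
K' ⊕ ipad = 44 59 74 64.  K' ⊕ opad = 2e 33 1e 0e.
Inner input = (K'⊕ipad) ∥ m = 44 59 74 64 ∥ 6f 28.
Inner hash: sum = 68+89+116+100+111+40 = 524; mod 256 = 12 → 0c.
Outer input = (K'⊕opad) ∥ inner = 2e 33 1e 0e ∥ 0c.
Outer hash (tag): sum = 46+51+30+14+12 = 153 → 99.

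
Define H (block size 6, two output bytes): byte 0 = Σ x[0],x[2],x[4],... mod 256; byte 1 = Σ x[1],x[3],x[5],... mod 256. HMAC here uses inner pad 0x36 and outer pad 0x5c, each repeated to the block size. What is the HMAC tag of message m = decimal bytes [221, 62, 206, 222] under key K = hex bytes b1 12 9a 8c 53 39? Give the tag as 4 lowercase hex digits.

058c

Key hex bytes b1 12 9a 8c 53 39 is exactly B = 6 bytes: K' = b1 12 9a 8c 53 39.
K' ⊕ ipad = 87 24 ac ba 65 0f.  K' ⊕ opad = ed 4e c6 d0 0f 65.
Inner input = (K'⊕ipad) ∥ m = 87 24 ac ba 65 0f ∥ dd 3e ce de.
Inner hash: even-index sum = 835 mod 256 = 67; odd-index sum = 521 mod 256 = 9 → 43 09.
Outer input = (K'⊕opad) ∥ inner = ed 4e c6 d0 0f 65 ∥ 43 09.
Outer hash (tag): even-index sum = 517 mod 256 = 5; odd-index sum = 396 mod 256 = 140 → 05 8c.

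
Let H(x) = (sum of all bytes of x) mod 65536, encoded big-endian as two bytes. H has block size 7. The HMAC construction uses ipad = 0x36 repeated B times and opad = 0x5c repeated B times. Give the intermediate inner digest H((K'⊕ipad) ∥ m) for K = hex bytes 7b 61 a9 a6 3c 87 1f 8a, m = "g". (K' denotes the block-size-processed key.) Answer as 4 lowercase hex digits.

024b

Key hex bytes 7b 61 a9 a6 3c 87 1f 8a is 8 bytes > B = 7, so hash it first: H(key) = 03 97, then zero-pad to 7 bytes: K' = 03 97 00 00 00 00 00.
K' ⊕ ipad = 35 a1 36 36 36 36 36.
Inner input = 35 a1 36 36 36 36 36 ∥ 67.
Inner hash: sum = 53+161+54+54+54+54+54+103 = 587 → 02 4b.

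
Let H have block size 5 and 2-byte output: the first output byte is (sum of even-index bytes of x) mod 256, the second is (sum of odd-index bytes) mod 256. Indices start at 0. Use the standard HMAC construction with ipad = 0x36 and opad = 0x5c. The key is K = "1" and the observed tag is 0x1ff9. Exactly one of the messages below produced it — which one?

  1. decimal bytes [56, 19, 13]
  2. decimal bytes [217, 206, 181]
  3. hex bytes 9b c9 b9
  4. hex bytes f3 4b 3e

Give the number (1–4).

2

Key "1" = 31 is 1 byte ≤ B = 5; zero-pad to 5 bytes: K' = 31 00 00 00 00.
K' ⊕ ipad = 07 36 36 36 36; K' ⊕ opad = 6d 5c 5c 5c 5c.
m1: inner = H(07 36 36 36 36 38 13 0d) = 86 b1; tag = H(6d 5c 5c 5c 5c 86 b1) = d63e
m2: inner = H(07 36 36 36 36 d9 ce b5) = 41 fa; tag = H(6d 5c 5c 5c 5c 41 fa) = 1ff9 ← matches
m3: inner = H(07 36 36 36 36 9b c9 b9) = 3c c0; tag = H(6d 5c 5c 5c 5c 3c c0) = e5f4
m4: inner = H(07 36 36 36 36 f3 4b 3e) = be 9d; tag = H(6d 5c 5c 5c 5c be 9d) = c276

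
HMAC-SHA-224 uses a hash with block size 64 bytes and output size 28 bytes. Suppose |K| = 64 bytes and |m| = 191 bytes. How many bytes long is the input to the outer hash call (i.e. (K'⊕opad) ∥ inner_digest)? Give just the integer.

Key is 64 ≤ 64 bytes, zero-padded: |K'| = 64.
Outer input = (K'⊕opad) ∥ H(inner) → 64 + 28 = 92 bytes.

92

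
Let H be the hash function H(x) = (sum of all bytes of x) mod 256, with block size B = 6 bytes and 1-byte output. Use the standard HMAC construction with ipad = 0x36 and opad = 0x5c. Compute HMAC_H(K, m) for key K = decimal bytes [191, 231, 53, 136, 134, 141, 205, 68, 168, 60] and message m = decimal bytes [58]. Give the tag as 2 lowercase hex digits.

a8

Key decimal bytes [191, 231, 53, 136, 134, 141, 205, 68, 168, 60] = bf e7 35 88 86 8d cd 44 a8 3c is 10 bytes > B = 6, so hash it first: H(key) = 6b, then zero-pad to 6 bytes: K' = 6b 00 00 00 00 00.
K' ⊕ ipad = 5d 36 36 36 36 36.  K' ⊕ opad = 37 5c 5c 5c 5c 5c.
Inner input = (K'⊕ipad) ∥ m = 5d 36 36 36 36 36 ∥ 3a.
Inner hash: sum = 93+54+54+54+54+54+58 = 421; mod 256 = 165 → a5.
Outer input = (K'⊕opad) ∥ inner = 37 5c 5c 5c 5c 5c ∥ a5.
Outer hash (tag): sum = 55+92+92+92+92+92+165 = 680; mod 256 = 168 → a8.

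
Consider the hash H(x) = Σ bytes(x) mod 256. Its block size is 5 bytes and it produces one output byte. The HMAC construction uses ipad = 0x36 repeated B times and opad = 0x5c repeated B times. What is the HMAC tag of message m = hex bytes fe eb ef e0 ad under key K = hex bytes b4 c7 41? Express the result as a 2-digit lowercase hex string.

13

Key hex bytes b4 c7 41 is 3 bytes ≤ B = 5; zero-pad to 5 bytes: K' = b4 c7 41 00 00.
K' ⊕ ipad = 82 f1 77 36 36.  K' ⊕ opad = e8 9b 1d 5c 5c.
Inner input = (K'⊕ipad) ∥ m = 82 f1 77 36 36 ∥ fe eb ef e0 ad.
Inner hash: sum = 130+241+119+54+54+254+235+239+224+173 = 1723; mod 256 = 187 → bb.
Outer input = (K'⊕opad) ∥ inner = e8 9b 1d 5c 5c ∥ bb.
Outer hash (tag): sum = 232+155+29+92+92+187 = 787; mod 256 = 19 → 13.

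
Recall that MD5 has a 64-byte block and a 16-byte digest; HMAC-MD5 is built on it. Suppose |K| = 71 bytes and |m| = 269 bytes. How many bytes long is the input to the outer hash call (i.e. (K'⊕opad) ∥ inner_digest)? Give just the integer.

80

Key is 71 > 64 bytes, so it is hashed to 16 bytes then zero-padded to 64: |K'| = 64.
Outer input = (K'⊕opad) ∥ H(inner) → 64 + 16 = 80 bytes.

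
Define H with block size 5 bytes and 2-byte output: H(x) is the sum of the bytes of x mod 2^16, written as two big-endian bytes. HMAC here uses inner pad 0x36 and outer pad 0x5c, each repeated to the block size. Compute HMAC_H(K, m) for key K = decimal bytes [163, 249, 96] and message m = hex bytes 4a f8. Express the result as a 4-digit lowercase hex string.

0303

Key decimal bytes [163, 249, 96] = a3 f9 60 is 3 bytes ≤ B = 5; zero-pad to 5 bytes: K' = a3 f9 60 00 00.
K' ⊕ ipad = 95 cf 56 36 36.  K' ⊕ opad = ff a5 3c 5c 5c.
Inner input = (K'⊕ipad) ∥ m = 95 cf 56 36 36 ∥ 4a f8.
Inner hash: sum = 149+207+86+54+54+74+248 = 872 → 03 68.
Outer input = (K'⊕opad) ∥ inner = ff a5 3c 5c 5c ∥ 03 68.
Outer hash (tag): sum = 255+165+60+92+92+3+104 = 771 → 03 03.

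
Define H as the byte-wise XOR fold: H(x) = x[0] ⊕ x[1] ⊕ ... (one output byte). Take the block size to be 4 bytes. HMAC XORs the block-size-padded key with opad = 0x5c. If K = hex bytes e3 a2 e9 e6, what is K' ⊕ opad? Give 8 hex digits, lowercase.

Key hex bytes e3 a2 e9 e6 is exactly B = 4 bytes: K' = e3 a2 e9 e6.
XOR each byte with 0x5c: e3⊕5c=bf, a2⊕5c=fe, e9⊕5c=b5, e6⊕5c=ba.

bffeb5ba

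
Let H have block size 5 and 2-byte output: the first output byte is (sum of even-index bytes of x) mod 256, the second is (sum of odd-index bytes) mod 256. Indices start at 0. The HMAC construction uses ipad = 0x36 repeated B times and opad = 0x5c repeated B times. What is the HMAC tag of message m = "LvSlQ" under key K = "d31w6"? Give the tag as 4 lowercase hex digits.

45d5

Key "d31w6" = 64 33 31 77 36 is exactly B = 5 bytes: K' = 64 33 31 77 36.
K' ⊕ ipad = 52 05 07 41 00.  K' ⊕ opad = 38 6f 6d 2b 6a.
Inner input = (K'⊕ipad) ∥ m = 52 05 07 41 00 ∥ 4c 76 53 6c 51.
Inner hash: even-index sum = 315 mod 256 = 59; odd-index sum = 310 mod 256 = 54 → 3b 36.
Outer input = (K'⊕opad) ∥ inner = 38 6f 6d 2b 6a ∥ 3b 36.
Outer hash (tag): even-index sum = 325 mod 256 = 69; odd-index sum = 213 mod 256 = 213 → 45 d5.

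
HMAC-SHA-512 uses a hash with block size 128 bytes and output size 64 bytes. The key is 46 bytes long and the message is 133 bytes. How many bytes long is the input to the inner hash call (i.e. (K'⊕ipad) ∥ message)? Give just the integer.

261

Key is 46 ≤ 128 bytes, zero-padded: |K'| = 128.
Inner input = (K'⊕ipad) ∥ m → 128 + 133 = 261 bytes.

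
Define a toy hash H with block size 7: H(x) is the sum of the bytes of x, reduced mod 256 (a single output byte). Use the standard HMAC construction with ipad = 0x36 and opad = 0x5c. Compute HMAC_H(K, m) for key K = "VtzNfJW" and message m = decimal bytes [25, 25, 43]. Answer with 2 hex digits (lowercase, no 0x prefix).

b5

Key "VtzNfJW" = 56 74 7a 4e 66 4a 57 is exactly B = 7 bytes: K' = 56 74 7a 4e 66 4a 57.
K' ⊕ ipad = 60 42 4c 78 50 7c 61.  K' ⊕ opad = 0a 28 26 12 3a 16 0b.
Inner input = (K'⊕ipad) ∥ m = 60 42 4c 78 50 7c 61 ∥ 19 19 2b.
Inner hash: sum = 96+66+76+120+80+124+97+25+25+43 = 752; mod 256 = 240 → f0.
Outer input = (K'⊕opad) ∥ inner = 0a 28 26 12 3a 16 0b ∥ f0.
Outer hash (tag): sum = 10+40+38+18+58+22+11+240 = 437; mod 256 = 181 → b5.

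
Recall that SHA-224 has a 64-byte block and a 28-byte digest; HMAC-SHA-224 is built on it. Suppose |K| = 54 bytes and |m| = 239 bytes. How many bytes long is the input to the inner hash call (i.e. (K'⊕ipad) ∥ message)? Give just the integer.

Key is 54 ≤ 64 bytes, zero-padded: |K'| = 64.
Inner input = (K'⊕ipad) ∥ m → 64 + 239 = 303 bytes.

303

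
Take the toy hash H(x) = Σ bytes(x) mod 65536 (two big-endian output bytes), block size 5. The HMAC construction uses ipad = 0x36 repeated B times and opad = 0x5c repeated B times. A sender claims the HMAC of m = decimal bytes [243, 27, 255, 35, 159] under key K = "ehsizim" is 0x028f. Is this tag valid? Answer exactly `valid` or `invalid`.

Key "ehsizim" = 65 68 73 69 7a 69 6d is 7 bytes > B = 5, so hash it first: H(key) = 02 f9, then zero-pad to 5 bytes: K' = 02 f9 00 00 00.
K' ⊕ ipad = 34 cf 36 36 36; K' ⊕ opad = 5e a5 5c 5c 5c.
Inner hash: sum = 52+207+54+54+54+243+27+255+35+159 = 1140 → 04 74.
Outer hash (recomputed tag): sum = 94+165+92+92+92+4+116 = 655 → 02 8f.
Recomputed tag = 028f; claimed = 028f → match.

valid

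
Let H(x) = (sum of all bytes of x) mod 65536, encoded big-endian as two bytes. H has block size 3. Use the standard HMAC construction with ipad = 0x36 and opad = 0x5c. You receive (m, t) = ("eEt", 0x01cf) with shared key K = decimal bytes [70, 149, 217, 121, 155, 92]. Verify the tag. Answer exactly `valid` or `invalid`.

Key decimal bytes [70, 149, 217, 121, 155, 92] = 46 95 d9 79 9b 5c is 6 bytes > B = 3, so hash it first: H(key) = 03 24, then zero-pad to 3 bytes: K' = 03 24 00.
K' ⊕ ipad = 35 12 36; K' ⊕ opad = 5f 78 5c.
Inner hash: sum = 53+18+54+101+69+116 = 411 → 01 9b.
Outer hash (recomputed tag): sum = 95+120+92+1+155 = 463 → 01 cf.
Recomputed tag = 01cf; claimed = 01cf → match.

valid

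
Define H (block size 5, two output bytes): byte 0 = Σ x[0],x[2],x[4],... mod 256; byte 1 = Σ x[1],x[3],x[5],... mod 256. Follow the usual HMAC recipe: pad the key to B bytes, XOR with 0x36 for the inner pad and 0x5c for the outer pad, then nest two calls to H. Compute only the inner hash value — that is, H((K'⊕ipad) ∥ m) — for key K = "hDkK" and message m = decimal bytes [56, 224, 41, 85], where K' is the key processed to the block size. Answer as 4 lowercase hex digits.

2650

Key "hDkK" = 68 44 6b 4b is 4 bytes ≤ B = 5; zero-pad to 5 bytes: K' = 68 44 6b 4b 00.
K' ⊕ ipad = 5e 72 5d 7d 36.
Inner input = 5e 72 5d 7d 36 ∥ 38 e0 29 55.
Inner hash: even-index sum = 550 mod 256 = 38; odd-index sum = 336 mod 256 = 80 → 26 50.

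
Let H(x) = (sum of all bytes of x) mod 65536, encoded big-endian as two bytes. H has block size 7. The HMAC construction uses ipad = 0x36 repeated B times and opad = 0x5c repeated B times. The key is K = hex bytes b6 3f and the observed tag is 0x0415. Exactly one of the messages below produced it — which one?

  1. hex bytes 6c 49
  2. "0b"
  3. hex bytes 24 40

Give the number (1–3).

Key hex bytes b6 3f is 2 bytes ≤ B = 7; zero-pad to 7 bytes: K' = b6 3f 00 00 00 00 00.
K' ⊕ ipad = 80 09 36 36 36 36 36; K' ⊕ opad = ea 63 5c 5c 5c 5c 5c.
m1: inner = H(80 09 36 36 36 36 36 6c 49) = 02 4c; tag = H(ea 63 5c 5c 5c 5c 5c 02 4c) = 0367
m2: inner = H(80 09 36 36 36 36 36 30 62) = 02 29; tag = H(ea 63 5c 5c 5c 5c 5c 02 29) = 0344
m3: inner = H(80 09 36 36 36 36 36 24 40) = 01 fb; tag = H(ea 63 5c 5c 5c 5c 5c 01 fb) = 0415 ← matches

3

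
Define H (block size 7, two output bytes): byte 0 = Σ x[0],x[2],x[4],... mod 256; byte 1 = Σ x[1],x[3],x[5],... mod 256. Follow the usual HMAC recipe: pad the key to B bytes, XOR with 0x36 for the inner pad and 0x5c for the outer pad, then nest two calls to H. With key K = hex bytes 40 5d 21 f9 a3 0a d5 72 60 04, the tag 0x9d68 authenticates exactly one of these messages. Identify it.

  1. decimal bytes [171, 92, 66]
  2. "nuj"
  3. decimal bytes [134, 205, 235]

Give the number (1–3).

2

Key hex bytes 40 5d 21 f9 a3 0a d5 72 60 04 is 10 bytes > B = 7, so hash it first: H(key) = 39 d6, then zero-pad to 7 bytes: K' = 39 d6 00 00 00 00 00.
K' ⊕ ipad = 0f e0 36 36 36 36 36; K' ⊕ opad = 65 8a 5c 5c 5c 5c 5c.
m1: inner = H(0f e0 36 36 36 36 36 ab 5c 42) = 0d 39; tag = H(65 8a 5c 5c 5c 5c 5c 0d 39) = b24f
m2: inner = H(0f e0 36 36 36 36 36 6e 75 6a) = 26 24; tag = H(65 8a 5c 5c 5c 5c 5c 26 24) = 9d68 ← matches
m3: inner = H(0f e0 36 36 36 36 36 86 cd eb) = 7e bd; tag = H(65 8a 5c 5c 5c 5c 5c 7e bd) = 36c0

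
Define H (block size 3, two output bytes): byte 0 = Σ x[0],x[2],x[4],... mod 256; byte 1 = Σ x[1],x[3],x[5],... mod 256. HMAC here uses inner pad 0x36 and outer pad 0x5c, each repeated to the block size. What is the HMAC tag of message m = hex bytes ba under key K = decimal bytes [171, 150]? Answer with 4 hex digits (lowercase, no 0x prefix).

Key decimal bytes [171, 150] = ab 96 is 2 bytes ≤ B = 3; zero-pad to 3 bytes: K' = ab 96 00.
K' ⊕ ipad = 9d a0 36.  K' ⊕ opad = f7 ca 5c.
Inner input = (K'⊕ipad) ∥ m = 9d a0 36 ∥ ba.
Inner hash: even-index sum = 211 mod 256 = 211; odd-index sum = 346 mod 256 = 90 → d3 5a.
Outer input = (K'⊕opad) ∥ inner = f7 ca 5c ∥ d3 5a.
Outer hash (tag): even-index sum = 429 mod 256 = 173; odd-index sum = 413 mod 256 = 157 → ad 9d.

ad9d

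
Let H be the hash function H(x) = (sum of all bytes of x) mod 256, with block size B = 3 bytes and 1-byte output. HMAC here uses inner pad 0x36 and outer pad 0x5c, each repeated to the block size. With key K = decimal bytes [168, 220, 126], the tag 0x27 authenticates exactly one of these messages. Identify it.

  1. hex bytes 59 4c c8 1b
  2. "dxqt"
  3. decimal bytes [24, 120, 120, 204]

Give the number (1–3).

Key decimal bytes [168, 220, 126] = a8 dc 7e is exactly B = 3 bytes: K' = a8 dc 7e.
K' ⊕ ipad = 9e ea 48; K' ⊕ opad = f4 80 22.
m1: inner = H(9e ea 48 59 4c c8 1b) = 58; tag = H(f4 80 22 58) = ee
m2: inner = H(9e ea 48 64 78 71 74) = 91; tag = H(f4 80 22 91) = 27 ← matches
m3: inner = H(9e ea 48 18 78 78 cc) = a4; tag = H(f4 80 22 a4) = 3a

2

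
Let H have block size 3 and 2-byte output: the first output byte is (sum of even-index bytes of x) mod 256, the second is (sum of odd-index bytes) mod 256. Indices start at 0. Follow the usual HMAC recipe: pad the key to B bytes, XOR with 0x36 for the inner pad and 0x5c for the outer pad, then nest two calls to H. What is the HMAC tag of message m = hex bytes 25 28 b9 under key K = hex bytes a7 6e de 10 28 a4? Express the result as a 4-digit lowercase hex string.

3f77

Key hex bytes a7 6e de 10 28 a4 is 6 bytes > B = 3, so hash it first: H(key) = ad 22, then zero-pad to 3 bytes: K' = ad 22 00.
K' ⊕ ipad = 9b 14 36.  K' ⊕ opad = f1 7e 5c.
Inner input = (K'⊕ipad) ∥ m = 9b 14 36 ∥ 25 28 b9.
Inner hash: even-index sum = 249 mod 256 = 249; odd-index sum = 242 mod 256 = 242 → f9 f2.
Outer input = (K'⊕opad) ∥ inner = f1 7e 5c ∥ f9 f2.
Outer hash (tag): even-index sum = 575 mod 256 = 63; odd-index sum = 375 mod 256 = 119 → 3f 77.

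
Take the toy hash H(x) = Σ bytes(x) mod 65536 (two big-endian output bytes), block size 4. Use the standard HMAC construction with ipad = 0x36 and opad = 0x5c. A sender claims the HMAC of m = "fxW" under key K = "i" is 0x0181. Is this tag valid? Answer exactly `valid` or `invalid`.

valid

Key "i" = 69 is 1 byte ≤ B = 4; zero-pad to 4 bytes: K' = 69 00 00 00.
K' ⊕ ipad = 5f 36 36 36; K' ⊕ opad = 35 5c 5c 5c.
Inner hash: sum = 95+54+54+54+102+120+87 = 566 → 02 36.
Outer hash (recomputed tag): sum = 53+92+92+92+2+54 = 385 → 01 81.
Recomputed tag = 0181; claimed = 0181 → match.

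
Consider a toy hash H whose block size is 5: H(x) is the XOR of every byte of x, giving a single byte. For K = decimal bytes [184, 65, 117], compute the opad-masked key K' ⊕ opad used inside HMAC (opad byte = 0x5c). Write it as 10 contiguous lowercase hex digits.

e41d295c5c

Key decimal bytes [184, 65, 117] = b8 41 75 is 3 bytes ≤ B = 5; zero-pad to 5 bytes: K' = b8 41 75 00 00.
XOR each byte with 0x5c: b8⊕5c=e4, 41⊕5c=1d, 75⊕5c=29, 00⊕5c=5c, 00⊕5c=5c.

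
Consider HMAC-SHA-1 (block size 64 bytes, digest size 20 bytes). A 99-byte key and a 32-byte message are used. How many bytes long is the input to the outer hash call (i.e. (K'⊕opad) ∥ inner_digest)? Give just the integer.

84

Key is 99 > 64 bytes, so it is hashed to 20 bytes then zero-padded to 64: |K'| = 64.
Outer input = (K'⊕opad) ∥ H(inner) → 64 + 20 = 84 bytes.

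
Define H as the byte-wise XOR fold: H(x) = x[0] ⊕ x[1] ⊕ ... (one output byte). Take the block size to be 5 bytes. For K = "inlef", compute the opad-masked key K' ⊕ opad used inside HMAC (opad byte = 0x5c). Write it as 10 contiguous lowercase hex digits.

353230393a

Key "inlef" = 69 6e 6c 65 66 is exactly B = 5 bytes: K' = 69 6e 6c 65 66.
XOR each byte with 0x5c: 69⊕5c=35, 6e⊕5c=32, 6c⊕5c=30, 65⊕5c=39, 66⊕5c=3a.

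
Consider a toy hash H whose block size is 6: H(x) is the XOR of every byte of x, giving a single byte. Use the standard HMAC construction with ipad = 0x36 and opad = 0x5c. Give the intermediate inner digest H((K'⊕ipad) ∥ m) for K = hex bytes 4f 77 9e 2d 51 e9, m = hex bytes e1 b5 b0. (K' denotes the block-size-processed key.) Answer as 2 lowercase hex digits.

d7

Key hex bytes 4f 77 9e 2d 51 e9 is exactly B = 6 bytes: K' = 4f 77 9e 2d 51 e9.
K' ⊕ ipad = 79 41 a8 1b 67 df.
Inner input = 79 41 a8 1b 67 df ∥ e1 b5 b0.
Inner hash: XOR 79⊕41⊕a8⊕1b⊕67⊕df⊕e1⊕b5⊕b0 = d7.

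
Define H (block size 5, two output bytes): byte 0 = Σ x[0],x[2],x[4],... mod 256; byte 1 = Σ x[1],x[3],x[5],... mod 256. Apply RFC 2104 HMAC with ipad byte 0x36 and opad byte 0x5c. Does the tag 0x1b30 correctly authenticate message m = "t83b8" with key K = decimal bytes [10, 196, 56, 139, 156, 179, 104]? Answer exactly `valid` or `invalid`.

Key decimal bytes [10, 196, 56, 139, 156, 179, 104] = 0a c4 38 8b 9c b3 68 is 7 bytes > B = 5, so hash it first: H(key) = 46 02, then zero-pad to 5 bytes: K' = 46 02 00 00 00.
K' ⊕ ipad = 70 34 36 36 36; K' ⊕ opad = 1a 5e 5c 5c 5c.
Inner hash: even-index sum = 374 mod 256 = 118; odd-index sum = 329 mod 256 = 73 → 76 49.
Outer hash (recomputed tag): even-index sum = 283 mod 256 = 27; odd-index sum = 304 mod 256 = 48 → 1b 30.
Recomputed tag = 1b30; claimed = 1b30 → match.

valid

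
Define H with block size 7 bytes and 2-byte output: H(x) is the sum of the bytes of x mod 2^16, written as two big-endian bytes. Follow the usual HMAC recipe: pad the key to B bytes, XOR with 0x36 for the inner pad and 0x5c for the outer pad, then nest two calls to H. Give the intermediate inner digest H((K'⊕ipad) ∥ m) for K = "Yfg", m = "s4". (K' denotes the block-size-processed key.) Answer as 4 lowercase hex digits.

028f

Key "Yfg" = 59 66 67 is 3 bytes ≤ B = 7; zero-pad to 7 bytes: K' = 59 66 67 00 00 00 00.
K' ⊕ ipad = 6f 50 51 36 36 36 36.
Inner input = 6f 50 51 36 36 36 36 ∥ 73 34.
Inner hash: sum = 111+80+81+54+54+54+54+115+52 = 655 → 02 8f.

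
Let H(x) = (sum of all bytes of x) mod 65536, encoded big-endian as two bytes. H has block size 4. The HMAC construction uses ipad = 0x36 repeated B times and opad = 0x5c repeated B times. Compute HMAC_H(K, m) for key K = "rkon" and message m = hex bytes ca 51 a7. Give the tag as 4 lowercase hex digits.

00e1

Key "rkon" = 72 6b 6f 6e is exactly B = 4 bytes: K' = 72 6b 6f 6e.
K' ⊕ ipad = 44 5d 59 58.  K' ⊕ opad = 2e 37 33 32.
Inner input = (K'⊕ipad) ∥ m = 44 5d 59 58 ∥ ca 51 a7.
Inner hash: sum = 68+93+89+88+202+81+167 = 788 → 03 14.
Outer input = (K'⊕opad) ∥ inner = 2e 37 33 32 ∥ 03 14.
Outer hash (tag): sum = 46+55+51+50+3+20 = 225 → 00 e1.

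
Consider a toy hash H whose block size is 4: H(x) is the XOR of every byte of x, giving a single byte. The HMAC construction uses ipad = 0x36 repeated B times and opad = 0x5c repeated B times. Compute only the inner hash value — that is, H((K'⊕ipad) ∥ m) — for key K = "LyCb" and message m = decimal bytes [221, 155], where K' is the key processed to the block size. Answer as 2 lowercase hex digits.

Key "LyCb" = 4c 79 43 62 is exactly B = 4 bytes: K' = 4c 79 43 62.
K' ⊕ ipad = 7a 4f 75 54.
Inner input = 7a 4f 75 54 ∥ dd 9b.
Inner hash: XOR 7a⊕4f⊕75⊕54⊕dd⊕9b = 52.

52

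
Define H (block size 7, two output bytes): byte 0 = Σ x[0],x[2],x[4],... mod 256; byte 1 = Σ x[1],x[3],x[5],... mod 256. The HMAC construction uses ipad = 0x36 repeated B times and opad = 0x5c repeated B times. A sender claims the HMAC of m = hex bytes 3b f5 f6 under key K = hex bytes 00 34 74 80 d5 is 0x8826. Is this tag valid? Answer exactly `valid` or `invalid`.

Key hex bytes 00 34 74 80 d5 is 5 bytes ≤ B = 7; zero-pad to 7 bytes: K' = 00 34 74 80 d5 00 00.
K' ⊕ ipad = 36 02 42 b6 e3 36 36; K' ⊕ opad = 5c 68 28 dc 89 5c 5c.
Inner hash: even-index sum = 646 mod 256 = 134; odd-index sum = 543 mod 256 = 31 → 86 1f.
Outer hash (recomputed tag): even-index sum = 392 mod 256 = 136; odd-index sum = 550 mod 256 = 38 → 88 26.
Recomputed tag = 8826; claimed = 8826 → match.

valid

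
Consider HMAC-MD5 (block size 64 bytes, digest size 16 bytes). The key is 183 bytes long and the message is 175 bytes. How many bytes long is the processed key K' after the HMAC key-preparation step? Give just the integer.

64

Key is 183 > 64 bytes, so it is hashed to 16 bytes then zero-padded to 64: |K'| = 64.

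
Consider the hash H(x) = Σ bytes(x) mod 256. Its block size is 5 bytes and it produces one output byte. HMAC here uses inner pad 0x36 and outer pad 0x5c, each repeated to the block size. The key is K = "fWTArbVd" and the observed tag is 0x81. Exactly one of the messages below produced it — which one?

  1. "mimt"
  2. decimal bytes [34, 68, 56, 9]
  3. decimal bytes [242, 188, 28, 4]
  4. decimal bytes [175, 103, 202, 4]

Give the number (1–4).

Key "fWTArbVd" = 66 57 54 41 72 62 56 64 is 8 bytes > B = 5, so hash it first: H(key) = e0, then zero-pad to 5 bytes: K' = e0 00 00 00 00.
K' ⊕ ipad = d6 36 36 36 36; K' ⊕ opad = bc 5c 5c 5c 5c.
m1: inner = H(d6 36 36 36 36 6d 69 6d 74) = 65; tag = H(bc 5c 5c 5c 5c 65) = 91
m2: inner = H(d6 36 36 36 36 22 44 38 09) = 55; tag = H(bc 5c 5c 5c 5c 55) = 81 ← matches
m3: inner = H(d6 36 36 36 36 f2 bc 1c 04) = 7c; tag = H(bc 5c 5c 5c 5c 7c) = a8
m4: inner = H(d6 36 36 36 36 af 67 ca 04) = 92; tag = H(bc 5c 5c 5c 5c 92) = be

2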